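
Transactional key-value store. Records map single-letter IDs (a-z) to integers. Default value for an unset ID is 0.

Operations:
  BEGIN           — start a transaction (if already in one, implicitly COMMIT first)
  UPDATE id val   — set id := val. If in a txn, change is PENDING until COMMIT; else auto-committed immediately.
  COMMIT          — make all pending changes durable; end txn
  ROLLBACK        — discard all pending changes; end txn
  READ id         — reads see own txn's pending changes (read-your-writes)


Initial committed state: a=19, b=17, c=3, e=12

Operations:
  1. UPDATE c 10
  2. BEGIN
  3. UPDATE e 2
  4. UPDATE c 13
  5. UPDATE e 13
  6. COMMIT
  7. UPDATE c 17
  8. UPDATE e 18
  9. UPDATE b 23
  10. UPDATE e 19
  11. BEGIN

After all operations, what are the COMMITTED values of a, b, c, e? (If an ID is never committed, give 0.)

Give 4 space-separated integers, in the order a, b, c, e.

Answer: 19 23 17 19

Derivation:
Initial committed: {a=19, b=17, c=3, e=12}
Op 1: UPDATE c=10 (auto-commit; committed c=10)
Op 2: BEGIN: in_txn=True, pending={}
Op 3: UPDATE e=2 (pending; pending now {e=2})
Op 4: UPDATE c=13 (pending; pending now {c=13, e=2})
Op 5: UPDATE e=13 (pending; pending now {c=13, e=13})
Op 6: COMMIT: merged ['c', 'e'] into committed; committed now {a=19, b=17, c=13, e=13}
Op 7: UPDATE c=17 (auto-commit; committed c=17)
Op 8: UPDATE e=18 (auto-commit; committed e=18)
Op 9: UPDATE b=23 (auto-commit; committed b=23)
Op 10: UPDATE e=19 (auto-commit; committed e=19)
Op 11: BEGIN: in_txn=True, pending={}
Final committed: {a=19, b=23, c=17, e=19}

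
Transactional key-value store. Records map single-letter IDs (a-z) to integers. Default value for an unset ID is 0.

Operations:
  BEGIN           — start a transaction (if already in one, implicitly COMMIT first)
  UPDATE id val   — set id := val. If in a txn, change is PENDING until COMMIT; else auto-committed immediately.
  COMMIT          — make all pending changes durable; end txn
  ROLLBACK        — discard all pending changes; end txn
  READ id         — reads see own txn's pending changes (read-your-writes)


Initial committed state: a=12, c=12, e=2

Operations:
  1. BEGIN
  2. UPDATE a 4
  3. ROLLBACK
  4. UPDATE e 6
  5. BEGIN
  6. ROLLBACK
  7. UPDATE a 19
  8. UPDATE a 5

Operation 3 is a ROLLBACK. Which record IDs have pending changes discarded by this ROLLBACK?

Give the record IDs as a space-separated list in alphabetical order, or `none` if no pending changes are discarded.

Answer: a

Derivation:
Initial committed: {a=12, c=12, e=2}
Op 1: BEGIN: in_txn=True, pending={}
Op 2: UPDATE a=4 (pending; pending now {a=4})
Op 3: ROLLBACK: discarded pending ['a']; in_txn=False
Op 4: UPDATE e=6 (auto-commit; committed e=6)
Op 5: BEGIN: in_txn=True, pending={}
Op 6: ROLLBACK: discarded pending []; in_txn=False
Op 7: UPDATE a=19 (auto-commit; committed a=19)
Op 8: UPDATE a=5 (auto-commit; committed a=5)
ROLLBACK at op 3 discards: ['a']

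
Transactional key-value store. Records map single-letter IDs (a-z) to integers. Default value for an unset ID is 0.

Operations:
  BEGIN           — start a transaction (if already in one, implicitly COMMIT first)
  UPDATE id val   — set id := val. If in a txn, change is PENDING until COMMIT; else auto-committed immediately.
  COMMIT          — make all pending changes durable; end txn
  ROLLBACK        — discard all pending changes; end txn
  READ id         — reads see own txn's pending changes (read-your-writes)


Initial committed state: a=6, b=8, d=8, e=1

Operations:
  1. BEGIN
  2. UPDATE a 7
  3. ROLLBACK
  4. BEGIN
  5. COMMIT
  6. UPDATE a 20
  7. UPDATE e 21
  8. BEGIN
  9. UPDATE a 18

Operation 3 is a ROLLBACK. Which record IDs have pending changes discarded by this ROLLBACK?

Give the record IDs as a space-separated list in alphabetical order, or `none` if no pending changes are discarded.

Initial committed: {a=6, b=8, d=8, e=1}
Op 1: BEGIN: in_txn=True, pending={}
Op 2: UPDATE a=7 (pending; pending now {a=7})
Op 3: ROLLBACK: discarded pending ['a']; in_txn=False
Op 4: BEGIN: in_txn=True, pending={}
Op 5: COMMIT: merged [] into committed; committed now {a=6, b=8, d=8, e=1}
Op 6: UPDATE a=20 (auto-commit; committed a=20)
Op 7: UPDATE e=21 (auto-commit; committed e=21)
Op 8: BEGIN: in_txn=True, pending={}
Op 9: UPDATE a=18 (pending; pending now {a=18})
ROLLBACK at op 3 discards: ['a']

Answer: a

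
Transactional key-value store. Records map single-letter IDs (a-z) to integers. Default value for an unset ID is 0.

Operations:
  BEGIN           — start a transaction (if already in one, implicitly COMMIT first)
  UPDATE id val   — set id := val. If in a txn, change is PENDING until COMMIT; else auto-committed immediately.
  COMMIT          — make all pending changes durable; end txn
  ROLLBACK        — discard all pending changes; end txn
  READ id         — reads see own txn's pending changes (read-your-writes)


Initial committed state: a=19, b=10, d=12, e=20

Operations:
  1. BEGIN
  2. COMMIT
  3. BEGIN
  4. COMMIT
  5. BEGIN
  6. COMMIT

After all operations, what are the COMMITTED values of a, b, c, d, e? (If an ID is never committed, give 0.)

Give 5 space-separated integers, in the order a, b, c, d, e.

Answer: 19 10 0 12 20

Derivation:
Initial committed: {a=19, b=10, d=12, e=20}
Op 1: BEGIN: in_txn=True, pending={}
Op 2: COMMIT: merged [] into committed; committed now {a=19, b=10, d=12, e=20}
Op 3: BEGIN: in_txn=True, pending={}
Op 4: COMMIT: merged [] into committed; committed now {a=19, b=10, d=12, e=20}
Op 5: BEGIN: in_txn=True, pending={}
Op 6: COMMIT: merged [] into committed; committed now {a=19, b=10, d=12, e=20}
Final committed: {a=19, b=10, d=12, e=20}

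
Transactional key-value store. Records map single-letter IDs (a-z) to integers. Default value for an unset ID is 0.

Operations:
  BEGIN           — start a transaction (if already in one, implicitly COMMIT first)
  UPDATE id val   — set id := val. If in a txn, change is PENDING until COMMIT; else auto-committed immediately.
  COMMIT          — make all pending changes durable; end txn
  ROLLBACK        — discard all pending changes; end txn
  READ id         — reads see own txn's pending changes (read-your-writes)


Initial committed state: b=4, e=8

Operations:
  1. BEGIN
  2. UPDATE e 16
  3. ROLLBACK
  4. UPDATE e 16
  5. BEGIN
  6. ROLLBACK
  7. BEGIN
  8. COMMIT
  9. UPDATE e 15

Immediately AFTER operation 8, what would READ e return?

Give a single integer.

Initial committed: {b=4, e=8}
Op 1: BEGIN: in_txn=True, pending={}
Op 2: UPDATE e=16 (pending; pending now {e=16})
Op 3: ROLLBACK: discarded pending ['e']; in_txn=False
Op 4: UPDATE e=16 (auto-commit; committed e=16)
Op 5: BEGIN: in_txn=True, pending={}
Op 6: ROLLBACK: discarded pending []; in_txn=False
Op 7: BEGIN: in_txn=True, pending={}
Op 8: COMMIT: merged [] into committed; committed now {b=4, e=16}
After op 8: visible(e) = 16 (pending={}, committed={b=4, e=16})

Answer: 16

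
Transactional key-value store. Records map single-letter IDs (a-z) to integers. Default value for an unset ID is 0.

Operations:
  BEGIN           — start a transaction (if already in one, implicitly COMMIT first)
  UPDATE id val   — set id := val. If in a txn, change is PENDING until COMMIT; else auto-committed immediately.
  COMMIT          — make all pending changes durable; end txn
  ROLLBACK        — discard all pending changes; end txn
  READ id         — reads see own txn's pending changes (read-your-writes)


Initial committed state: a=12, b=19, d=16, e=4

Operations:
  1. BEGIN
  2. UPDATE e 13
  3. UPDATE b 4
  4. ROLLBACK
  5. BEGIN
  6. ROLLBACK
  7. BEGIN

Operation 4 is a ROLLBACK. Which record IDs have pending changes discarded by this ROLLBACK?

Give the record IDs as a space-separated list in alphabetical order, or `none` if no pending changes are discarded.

Answer: b e

Derivation:
Initial committed: {a=12, b=19, d=16, e=4}
Op 1: BEGIN: in_txn=True, pending={}
Op 2: UPDATE e=13 (pending; pending now {e=13})
Op 3: UPDATE b=4 (pending; pending now {b=4, e=13})
Op 4: ROLLBACK: discarded pending ['b', 'e']; in_txn=False
Op 5: BEGIN: in_txn=True, pending={}
Op 6: ROLLBACK: discarded pending []; in_txn=False
Op 7: BEGIN: in_txn=True, pending={}
ROLLBACK at op 4 discards: ['b', 'e']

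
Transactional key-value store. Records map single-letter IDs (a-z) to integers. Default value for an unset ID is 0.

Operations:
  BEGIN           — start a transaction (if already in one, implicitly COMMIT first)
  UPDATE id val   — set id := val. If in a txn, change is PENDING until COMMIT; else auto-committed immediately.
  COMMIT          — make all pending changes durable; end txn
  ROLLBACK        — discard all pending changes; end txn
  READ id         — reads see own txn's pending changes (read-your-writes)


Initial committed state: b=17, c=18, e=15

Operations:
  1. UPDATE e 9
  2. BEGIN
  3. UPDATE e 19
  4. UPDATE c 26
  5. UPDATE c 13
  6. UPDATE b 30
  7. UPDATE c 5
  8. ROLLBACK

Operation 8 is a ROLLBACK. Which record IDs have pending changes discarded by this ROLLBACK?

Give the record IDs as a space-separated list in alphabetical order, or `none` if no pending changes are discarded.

Initial committed: {b=17, c=18, e=15}
Op 1: UPDATE e=9 (auto-commit; committed e=9)
Op 2: BEGIN: in_txn=True, pending={}
Op 3: UPDATE e=19 (pending; pending now {e=19})
Op 4: UPDATE c=26 (pending; pending now {c=26, e=19})
Op 5: UPDATE c=13 (pending; pending now {c=13, e=19})
Op 6: UPDATE b=30 (pending; pending now {b=30, c=13, e=19})
Op 7: UPDATE c=5 (pending; pending now {b=30, c=5, e=19})
Op 8: ROLLBACK: discarded pending ['b', 'c', 'e']; in_txn=False
ROLLBACK at op 8 discards: ['b', 'c', 'e']

Answer: b c e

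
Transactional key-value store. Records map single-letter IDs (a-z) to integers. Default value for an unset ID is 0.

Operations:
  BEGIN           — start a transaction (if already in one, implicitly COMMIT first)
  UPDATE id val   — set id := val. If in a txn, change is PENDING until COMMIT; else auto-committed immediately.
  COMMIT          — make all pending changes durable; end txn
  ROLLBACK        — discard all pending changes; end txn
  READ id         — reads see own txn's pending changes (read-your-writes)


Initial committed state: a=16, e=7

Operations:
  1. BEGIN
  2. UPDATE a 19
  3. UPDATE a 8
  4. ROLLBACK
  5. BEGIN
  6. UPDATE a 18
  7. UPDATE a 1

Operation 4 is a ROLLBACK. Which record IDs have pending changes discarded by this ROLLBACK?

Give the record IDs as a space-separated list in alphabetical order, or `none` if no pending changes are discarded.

Initial committed: {a=16, e=7}
Op 1: BEGIN: in_txn=True, pending={}
Op 2: UPDATE a=19 (pending; pending now {a=19})
Op 3: UPDATE a=8 (pending; pending now {a=8})
Op 4: ROLLBACK: discarded pending ['a']; in_txn=False
Op 5: BEGIN: in_txn=True, pending={}
Op 6: UPDATE a=18 (pending; pending now {a=18})
Op 7: UPDATE a=1 (pending; pending now {a=1})
ROLLBACK at op 4 discards: ['a']

Answer: a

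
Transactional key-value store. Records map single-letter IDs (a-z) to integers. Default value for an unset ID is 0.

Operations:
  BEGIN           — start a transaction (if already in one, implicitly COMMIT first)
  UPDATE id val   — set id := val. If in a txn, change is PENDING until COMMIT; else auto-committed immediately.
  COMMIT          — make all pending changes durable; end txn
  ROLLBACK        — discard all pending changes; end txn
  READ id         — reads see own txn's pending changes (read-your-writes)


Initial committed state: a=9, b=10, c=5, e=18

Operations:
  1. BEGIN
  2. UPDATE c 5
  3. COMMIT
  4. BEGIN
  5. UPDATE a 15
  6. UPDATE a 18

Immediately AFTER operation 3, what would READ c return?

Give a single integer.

Initial committed: {a=9, b=10, c=5, e=18}
Op 1: BEGIN: in_txn=True, pending={}
Op 2: UPDATE c=5 (pending; pending now {c=5})
Op 3: COMMIT: merged ['c'] into committed; committed now {a=9, b=10, c=5, e=18}
After op 3: visible(c) = 5 (pending={}, committed={a=9, b=10, c=5, e=18})

Answer: 5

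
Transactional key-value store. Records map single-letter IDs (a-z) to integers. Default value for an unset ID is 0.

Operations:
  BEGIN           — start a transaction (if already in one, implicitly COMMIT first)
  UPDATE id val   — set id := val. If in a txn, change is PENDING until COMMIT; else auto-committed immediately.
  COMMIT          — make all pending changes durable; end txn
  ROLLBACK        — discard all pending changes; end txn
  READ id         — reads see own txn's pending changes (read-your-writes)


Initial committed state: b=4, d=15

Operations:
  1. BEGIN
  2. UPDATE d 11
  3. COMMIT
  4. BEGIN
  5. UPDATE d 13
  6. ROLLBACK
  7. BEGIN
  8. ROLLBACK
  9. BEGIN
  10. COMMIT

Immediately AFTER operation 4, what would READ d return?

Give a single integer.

Initial committed: {b=4, d=15}
Op 1: BEGIN: in_txn=True, pending={}
Op 2: UPDATE d=11 (pending; pending now {d=11})
Op 3: COMMIT: merged ['d'] into committed; committed now {b=4, d=11}
Op 4: BEGIN: in_txn=True, pending={}
After op 4: visible(d) = 11 (pending={}, committed={b=4, d=11})

Answer: 11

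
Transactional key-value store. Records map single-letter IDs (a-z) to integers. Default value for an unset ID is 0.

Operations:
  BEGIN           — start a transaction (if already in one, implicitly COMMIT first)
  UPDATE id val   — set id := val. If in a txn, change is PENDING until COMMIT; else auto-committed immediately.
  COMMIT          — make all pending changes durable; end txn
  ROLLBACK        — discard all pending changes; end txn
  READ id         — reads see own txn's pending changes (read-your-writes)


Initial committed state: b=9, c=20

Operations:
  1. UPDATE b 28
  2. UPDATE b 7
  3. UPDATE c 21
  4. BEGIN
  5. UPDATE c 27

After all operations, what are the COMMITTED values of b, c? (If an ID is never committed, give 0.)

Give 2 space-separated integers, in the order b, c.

Answer: 7 21

Derivation:
Initial committed: {b=9, c=20}
Op 1: UPDATE b=28 (auto-commit; committed b=28)
Op 2: UPDATE b=7 (auto-commit; committed b=7)
Op 3: UPDATE c=21 (auto-commit; committed c=21)
Op 4: BEGIN: in_txn=True, pending={}
Op 5: UPDATE c=27 (pending; pending now {c=27})
Final committed: {b=7, c=21}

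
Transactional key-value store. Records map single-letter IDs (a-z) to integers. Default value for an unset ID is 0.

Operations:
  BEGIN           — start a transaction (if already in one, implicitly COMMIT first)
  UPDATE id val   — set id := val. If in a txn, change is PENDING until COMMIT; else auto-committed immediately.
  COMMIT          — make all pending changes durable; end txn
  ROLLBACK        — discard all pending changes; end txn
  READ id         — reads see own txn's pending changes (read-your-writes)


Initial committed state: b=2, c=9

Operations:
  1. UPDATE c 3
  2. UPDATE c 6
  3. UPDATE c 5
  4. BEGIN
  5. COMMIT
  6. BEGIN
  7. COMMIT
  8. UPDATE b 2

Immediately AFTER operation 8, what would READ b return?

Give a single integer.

Initial committed: {b=2, c=9}
Op 1: UPDATE c=3 (auto-commit; committed c=3)
Op 2: UPDATE c=6 (auto-commit; committed c=6)
Op 3: UPDATE c=5 (auto-commit; committed c=5)
Op 4: BEGIN: in_txn=True, pending={}
Op 5: COMMIT: merged [] into committed; committed now {b=2, c=5}
Op 6: BEGIN: in_txn=True, pending={}
Op 7: COMMIT: merged [] into committed; committed now {b=2, c=5}
Op 8: UPDATE b=2 (auto-commit; committed b=2)
After op 8: visible(b) = 2 (pending={}, committed={b=2, c=5})

Answer: 2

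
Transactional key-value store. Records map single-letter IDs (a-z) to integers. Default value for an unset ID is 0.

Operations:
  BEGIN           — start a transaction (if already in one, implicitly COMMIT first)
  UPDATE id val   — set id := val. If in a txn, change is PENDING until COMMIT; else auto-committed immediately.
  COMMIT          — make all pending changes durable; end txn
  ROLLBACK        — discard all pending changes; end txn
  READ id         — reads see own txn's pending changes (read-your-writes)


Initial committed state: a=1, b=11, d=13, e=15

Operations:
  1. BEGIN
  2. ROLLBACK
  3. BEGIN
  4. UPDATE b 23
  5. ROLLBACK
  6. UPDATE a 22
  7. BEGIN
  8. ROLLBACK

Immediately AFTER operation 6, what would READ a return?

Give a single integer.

Initial committed: {a=1, b=11, d=13, e=15}
Op 1: BEGIN: in_txn=True, pending={}
Op 2: ROLLBACK: discarded pending []; in_txn=False
Op 3: BEGIN: in_txn=True, pending={}
Op 4: UPDATE b=23 (pending; pending now {b=23})
Op 5: ROLLBACK: discarded pending ['b']; in_txn=False
Op 6: UPDATE a=22 (auto-commit; committed a=22)
After op 6: visible(a) = 22 (pending={}, committed={a=22, b=11, d=13, e=15})

Answer: 22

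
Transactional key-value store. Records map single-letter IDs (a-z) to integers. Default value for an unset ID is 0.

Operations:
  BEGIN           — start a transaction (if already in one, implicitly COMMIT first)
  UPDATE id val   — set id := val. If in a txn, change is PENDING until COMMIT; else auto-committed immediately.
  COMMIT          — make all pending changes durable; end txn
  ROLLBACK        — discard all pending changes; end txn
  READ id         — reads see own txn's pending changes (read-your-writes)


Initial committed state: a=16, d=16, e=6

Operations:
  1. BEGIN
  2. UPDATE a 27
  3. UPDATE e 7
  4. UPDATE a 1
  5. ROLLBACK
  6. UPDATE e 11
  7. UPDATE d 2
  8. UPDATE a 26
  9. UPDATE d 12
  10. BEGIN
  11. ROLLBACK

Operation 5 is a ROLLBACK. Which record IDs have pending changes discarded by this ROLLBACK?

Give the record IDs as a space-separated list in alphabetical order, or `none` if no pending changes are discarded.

Answer: a e

Derivation:
Initial committed: {a=16, d=16, e=6}
Op 1: BEGIN: in_txn=True, pending={}
Op 2: UPDATE a=27 (pending; pending now {a=27})
Op 3: UPDATE e=7 (pending; pending now {a=27, e=7})
Op 4: UPDATE a=1 (pending; pending now {a=1, e=7})
Op 5: ROLLBACK: discarded pending ['a', 'e']; in_txn=False
Op 6: UPDATE e=11 (auto-commit; committed e=11)
Op 7: UPDATE d=2 (auto-commit; committed d=2)
Op 8: UPDATE a=26 (auto-commit; committed a=26)
Op 9: UPDATE d=12 (auto-commit; committed d=12)
Op 10: BEGIN: in_txn=True, pending={}
Op 11: ROLLBACK: discarded pending []; in_txn=False
ROLLBACK at op 5 discards: ['a', 'e']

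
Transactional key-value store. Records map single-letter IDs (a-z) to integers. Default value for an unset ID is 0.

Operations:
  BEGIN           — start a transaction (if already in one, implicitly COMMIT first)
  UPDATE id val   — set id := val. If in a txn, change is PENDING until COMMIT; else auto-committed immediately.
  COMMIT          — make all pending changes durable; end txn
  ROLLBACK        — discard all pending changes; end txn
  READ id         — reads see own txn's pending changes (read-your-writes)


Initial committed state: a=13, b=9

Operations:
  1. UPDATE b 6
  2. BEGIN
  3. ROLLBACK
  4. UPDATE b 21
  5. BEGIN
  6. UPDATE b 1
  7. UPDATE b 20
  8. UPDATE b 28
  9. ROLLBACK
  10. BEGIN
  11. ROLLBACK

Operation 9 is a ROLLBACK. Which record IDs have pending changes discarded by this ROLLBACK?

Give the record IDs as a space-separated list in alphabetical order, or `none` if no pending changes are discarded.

Initial committed: {a=13, b=9}
Op 1: UPDATE b=6 (auto-commit; committed b=6)
Op 2: BEGIN: in_txn=True, pending={}
Op 3: ROLLBACK: discarded pending []; in_txn=False
Op 4: UPDATE b=21 (auto-commit; committed b=21)
Op 5: BEGIN: in_txn=True, pending={}
Op 6: UPDATE b=1 (pending; pending now {b=1})
Op 7: UPDATE b=20 (pending; pending now {b=20})
Op 8: UPDATE b=28 (pending; pending now {b=28})
Op 9: ROLLBACK: discarded pending ['b']; in_txn=False
Op 10: BEGIN: in_txn=True, pending={}
Op 11: ROLLBACK: discarded pending []; in_txn=False
ROLLBACK at op 9 discards: ['b']

Answer: b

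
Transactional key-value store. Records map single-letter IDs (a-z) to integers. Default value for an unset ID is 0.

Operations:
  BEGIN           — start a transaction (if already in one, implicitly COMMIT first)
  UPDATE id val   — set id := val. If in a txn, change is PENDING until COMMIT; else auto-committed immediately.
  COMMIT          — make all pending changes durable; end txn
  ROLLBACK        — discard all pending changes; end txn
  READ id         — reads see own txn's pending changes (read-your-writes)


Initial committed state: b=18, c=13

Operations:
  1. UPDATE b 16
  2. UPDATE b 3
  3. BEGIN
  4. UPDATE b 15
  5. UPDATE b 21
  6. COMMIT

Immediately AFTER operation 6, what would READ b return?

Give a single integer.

Answer: 21

Derivation:
Initial committed: {b=18, c=13}
Op 1: UPDATE b=16 (auto-commit; committed b=16)
Op 2: UPDATE b=3 (auto-commit; committed b=3)
Op 3: BEGIN: in_txn=True, pending={}
Op 4: UPDATE b=15 (pending; pending now {b=15})
Op 5: UPDATE b=21 (pending; pending now {b=21})
Op 6: COMMIT: merged ['b'] into committed; committed now {b=21, c=13}
After op 6: visible(b) = 21 (pending={}, committed={b=21, c=13})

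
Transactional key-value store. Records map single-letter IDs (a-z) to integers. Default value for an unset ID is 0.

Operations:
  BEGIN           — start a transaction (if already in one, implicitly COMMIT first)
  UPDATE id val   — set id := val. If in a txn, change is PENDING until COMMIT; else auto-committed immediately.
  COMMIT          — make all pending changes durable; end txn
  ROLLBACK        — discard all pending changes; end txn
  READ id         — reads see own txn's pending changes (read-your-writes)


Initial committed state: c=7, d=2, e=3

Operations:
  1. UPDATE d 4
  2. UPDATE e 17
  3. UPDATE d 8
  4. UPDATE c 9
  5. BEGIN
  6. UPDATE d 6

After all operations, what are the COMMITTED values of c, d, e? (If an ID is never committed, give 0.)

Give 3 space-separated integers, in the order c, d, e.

Initial committed: {c=7, d=2, e=3}
Op 1: UPDATE d=4 (auto-commit; committed d=4)
Op 2: UPDATE e=17 (auto-commit; committed e=17)
Op 3: UPDATE d=8 (auto-commit; committed d=8)
Op 4: UPDATE c=9 (auto-commit; committed c=9)
Op 5: BEGIN: in_txn=True, pending={}
Op 6: UPDATE d=6 (pending; pending now {d=6})
Final committed: {c=9, d=8, e=17}

Answer: 9 8 17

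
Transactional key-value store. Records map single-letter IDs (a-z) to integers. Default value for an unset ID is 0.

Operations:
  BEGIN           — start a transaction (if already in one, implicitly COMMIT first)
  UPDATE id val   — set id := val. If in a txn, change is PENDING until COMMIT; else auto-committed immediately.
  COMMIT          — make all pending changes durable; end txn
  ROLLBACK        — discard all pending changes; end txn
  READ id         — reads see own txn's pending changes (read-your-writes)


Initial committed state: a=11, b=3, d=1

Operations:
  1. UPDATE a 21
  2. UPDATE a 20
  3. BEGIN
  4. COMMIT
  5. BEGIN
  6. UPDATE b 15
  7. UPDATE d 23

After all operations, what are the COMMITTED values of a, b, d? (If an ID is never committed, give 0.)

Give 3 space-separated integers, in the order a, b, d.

Answer: 20 3 1

Derivation:
Initial committed: {a=11, b=3, d=1}
Op 1: UPDATE a=21 (auto-commit; committed a=21)
Op 2: UPDATE a=20 (auto-commit; committed a=20)
Op 3: BEGIN: in_txn=True, pending={}
Op 4: COMMIT: merged [] into committed; committed now {a=20, b=3, d=1}
Op 5: BEGIN: in_txn=True, pending={}
Op 6: UPDATE b=15 (pending; pending now {b=15})
Op 7: UPDATE d=23 (pending; pending now {b=15, d=23})
Final committed: {a=20, b=3, d=1}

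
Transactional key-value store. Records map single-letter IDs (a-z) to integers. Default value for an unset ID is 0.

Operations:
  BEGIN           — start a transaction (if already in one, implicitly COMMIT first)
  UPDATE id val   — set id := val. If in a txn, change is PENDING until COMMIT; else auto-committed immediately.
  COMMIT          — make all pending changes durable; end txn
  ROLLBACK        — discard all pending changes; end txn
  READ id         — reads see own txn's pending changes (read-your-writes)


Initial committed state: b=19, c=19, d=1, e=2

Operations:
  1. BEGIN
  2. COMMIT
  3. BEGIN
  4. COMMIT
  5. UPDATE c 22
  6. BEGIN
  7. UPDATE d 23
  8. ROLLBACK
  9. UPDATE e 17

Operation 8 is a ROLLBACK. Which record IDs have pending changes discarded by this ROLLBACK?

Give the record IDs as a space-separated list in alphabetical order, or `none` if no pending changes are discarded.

Answer: d

Derivation:
Initial committed: {b=19, c=19, d=1, e=2}
Op 1: BEGIN: in_txn=True, pending={}
Op 2: COMMIT: merged [] into committed; committed now {b=19, c=19, d=1, e=2}
Op 3: BEGIN: in_txn=True, pending={}
Op 4: COMMIT: merged [] into committed; committed now {b=19, c=19, d=1, e=2}
Op 5: UPDATE c=22 (auto-commit; committed c=22)
Op 6: BEGIN: in_txn=True, pending={}
Op 7: UPDATE d=23 (pending; pending now {d=23})
Op 8: ROLLBACK: discarded pending ['d']; in_txn=False
Op 9: UPDATE e=17 (auto-commit; committed e=17)
ROLLBACK at op 8 discards: ['d']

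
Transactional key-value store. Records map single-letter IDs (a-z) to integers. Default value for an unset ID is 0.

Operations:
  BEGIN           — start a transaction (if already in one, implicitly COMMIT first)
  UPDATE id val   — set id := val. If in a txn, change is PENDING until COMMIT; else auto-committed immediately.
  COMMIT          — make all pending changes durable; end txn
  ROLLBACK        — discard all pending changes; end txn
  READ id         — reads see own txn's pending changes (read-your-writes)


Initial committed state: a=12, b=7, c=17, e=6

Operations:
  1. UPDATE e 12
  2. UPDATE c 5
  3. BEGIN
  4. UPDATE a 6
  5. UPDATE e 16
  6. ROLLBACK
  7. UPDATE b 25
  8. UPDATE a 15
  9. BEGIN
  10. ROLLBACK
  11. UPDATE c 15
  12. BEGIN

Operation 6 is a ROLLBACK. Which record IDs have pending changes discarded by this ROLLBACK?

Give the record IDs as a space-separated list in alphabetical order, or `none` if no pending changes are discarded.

Answer: a e

Derivation:
Initial committed: {a=12, b=7, c=17, e=6}
Op 1: UPDATE e=12 (auto-commit; committed e=12)
Op 2: UPDATE c=5 (auto-commit; committed c=5)
Op 3: BEGIN: in_txn=True, pending={}
Op 4: UPDATE a=6 (pending; pending now {a=6})
Op 5: UPDATE e=16 (pending; pending now {a=6, e=16})
Op 6: ROLLBACK: discarded pending ['a', 'e']; in_txn=False
Op 7: UPDATE b=25 (auto-commit; committed b=25)
Op 8: UPDATE a=15 (auto-commit; committed a=15)
Op 9: BEGIN: in_txn=True, pending={}
Op 10: ROLLBACK: discarded pending []; in_txn=False
Op 11: UPDATE c=15 (auto-commit; committed c=15)
Op 12: BEGIN: in_txn=True, pending={}
ROLLBACK at op 6 discards: ['a', 'e']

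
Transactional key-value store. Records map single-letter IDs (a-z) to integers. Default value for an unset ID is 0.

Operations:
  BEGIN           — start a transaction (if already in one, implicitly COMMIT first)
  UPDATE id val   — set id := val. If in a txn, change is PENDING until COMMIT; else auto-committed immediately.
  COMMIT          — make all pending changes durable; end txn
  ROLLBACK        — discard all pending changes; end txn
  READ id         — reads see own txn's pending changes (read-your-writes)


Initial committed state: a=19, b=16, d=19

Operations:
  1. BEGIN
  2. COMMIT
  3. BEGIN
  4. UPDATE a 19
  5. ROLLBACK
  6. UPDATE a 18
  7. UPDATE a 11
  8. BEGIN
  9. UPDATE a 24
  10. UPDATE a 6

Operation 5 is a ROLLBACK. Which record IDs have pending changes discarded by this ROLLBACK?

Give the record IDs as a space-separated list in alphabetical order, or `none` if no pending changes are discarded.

Initial committed: {a=19, b=16, d=19}
Op 1: BEGIN: in_txn=True, pending={}
Op 2: COMMIT: merged [] into committed; committed now {a=19, b=16, d=19}
Op 3: BEGIN: in_txn=True, pending={}
Op 4: UPDATE a=19 (pending; pending now {a=19})
Op 5: ROLLBACK: discarded pending ['a']; in_txn=False
Op 6: UPDATE a=18 (auto-commit; committed a=18)
Op 7: UPDATE a=11 (auto-commit; committed a=11)
Op 8: BEGIN: in_txn=True, pending={}
Op 9: UPDATE a=24 (pending; pending now {a=24})
Op 10: UPDATE a=6 (pending; pending now {a=6})
ROLLBACK at op 5 discards: ['a']

Answer: a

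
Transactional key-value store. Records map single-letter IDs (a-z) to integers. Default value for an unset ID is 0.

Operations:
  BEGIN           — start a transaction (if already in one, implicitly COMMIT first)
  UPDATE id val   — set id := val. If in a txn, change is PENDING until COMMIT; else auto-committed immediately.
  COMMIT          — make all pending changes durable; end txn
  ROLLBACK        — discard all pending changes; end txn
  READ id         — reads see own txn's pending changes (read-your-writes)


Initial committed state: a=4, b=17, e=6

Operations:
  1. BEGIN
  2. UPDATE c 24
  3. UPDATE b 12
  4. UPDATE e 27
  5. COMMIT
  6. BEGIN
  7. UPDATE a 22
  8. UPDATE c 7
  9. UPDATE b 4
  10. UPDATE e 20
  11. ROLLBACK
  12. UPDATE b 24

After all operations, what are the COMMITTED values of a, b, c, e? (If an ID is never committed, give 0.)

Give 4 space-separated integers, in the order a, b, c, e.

Initial committed: {a=4, b=17, e=6}
Op 1: BEGIN: in_txn=True, pending={}
Op 2: UPDATE c=24 (pending; pending now {c=24})
Op 3: UPDATE b=12 (pending; pending now {b=12, c=24})
Op 4: UPDATE e=27 (pending; pending now {b=12, c=24, e=27})
Op 5: COMMIT: merged ['b', 'c', 'e'] into committed; committed now {a=4, b=12, c=24, e=27}
Op 6: BEGIN: in_txn=True, pending={}
Op 7: UPDATE a=22 (pending; pending now {a=22})
Op 8: UPDATE c=7 (pending; pending now {a=22, c=7})
Op 9: UPDATE b=4 (pending; pending now {a=22, b=4, c=7})
Op 10: UPDATE e=20 (pending; pending now {a=22, b=4, c=7, e=20})
Op 11: ROLLBACK: discarded pending ['a', 'b', 'c', 'e']; in_txn=False
Op 12: UPDATE b=24 (auto-commit; committed b=24)
Final committed: {a=4, b=24, c=24, e=27}

Answer: 4 24 24 27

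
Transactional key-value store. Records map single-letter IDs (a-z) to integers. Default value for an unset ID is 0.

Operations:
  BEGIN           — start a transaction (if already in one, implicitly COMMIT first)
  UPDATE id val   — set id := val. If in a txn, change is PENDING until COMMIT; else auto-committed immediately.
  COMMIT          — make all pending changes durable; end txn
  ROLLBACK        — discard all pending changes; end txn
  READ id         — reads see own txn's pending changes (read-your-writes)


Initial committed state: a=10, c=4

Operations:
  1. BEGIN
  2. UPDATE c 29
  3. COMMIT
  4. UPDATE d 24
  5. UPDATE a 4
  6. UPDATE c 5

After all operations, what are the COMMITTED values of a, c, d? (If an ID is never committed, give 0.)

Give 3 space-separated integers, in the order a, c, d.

Answer: 4 5 24

Derivation:
Initial committed: {a=10, c=4}
Op 1: BEGIN: in_txn=True, pending={}
Op 2: UPDATE c=29 (pending; pending now {c=29})
Op 3: COMMIT: merged ['c'] into committed; committed now {a=10, c=29}
Op 4: UPDATE d=24 (auto-commit; committed d=24)
Op 5: UPDATE a=4 (auto-commit; committed a=4)
Op 6: UPDATE c=5 (auto-commit; committed c=5)
Final committed: {a=4, c=5, d=24}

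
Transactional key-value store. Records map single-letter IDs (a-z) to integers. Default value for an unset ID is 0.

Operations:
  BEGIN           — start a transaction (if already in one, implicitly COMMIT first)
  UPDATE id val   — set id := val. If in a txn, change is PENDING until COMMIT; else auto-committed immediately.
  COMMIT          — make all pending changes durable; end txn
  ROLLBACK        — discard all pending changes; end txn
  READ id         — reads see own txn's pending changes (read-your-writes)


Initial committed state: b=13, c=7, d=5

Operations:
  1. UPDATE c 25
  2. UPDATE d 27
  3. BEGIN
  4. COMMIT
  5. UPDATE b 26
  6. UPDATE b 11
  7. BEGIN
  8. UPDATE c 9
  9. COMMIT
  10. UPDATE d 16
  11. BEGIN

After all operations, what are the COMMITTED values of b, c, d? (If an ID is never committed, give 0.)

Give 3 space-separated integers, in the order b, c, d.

Answer: 11 9 16

Derivation:
Initial committed: {b=13, c=7, d=5}
Op 1: UPDATE c=25 (auto-commit; committed c=25)
Op 2: UPDATE d=27 (auto-commit; committed d=27)
Op 3: BEGIN: in_txn=True, pending={}
Op 4: COMMIT: merged [] into committed; committed now {b=13, c=25, d=27}
Op 5: UPDATE b=26 (auto-commit; committed b=26)
Op 6: UPDATE b=11 (auto-commit; committed b=11)
Op 7: BEGIN: in_txn=True, pending={}
Op 8: UPDATE c=9 (pending; pending now {c=9})
Op 9: COMMIT: merged ['c'] into committed; committed now {b=11, c=9, d=27}
Op 10: UPDATE d=16 (auto-commit; committed d=16)
Op 11: BEGIN: in_txn=True, pending={}
Final committed: {b=11, c=9, d=16}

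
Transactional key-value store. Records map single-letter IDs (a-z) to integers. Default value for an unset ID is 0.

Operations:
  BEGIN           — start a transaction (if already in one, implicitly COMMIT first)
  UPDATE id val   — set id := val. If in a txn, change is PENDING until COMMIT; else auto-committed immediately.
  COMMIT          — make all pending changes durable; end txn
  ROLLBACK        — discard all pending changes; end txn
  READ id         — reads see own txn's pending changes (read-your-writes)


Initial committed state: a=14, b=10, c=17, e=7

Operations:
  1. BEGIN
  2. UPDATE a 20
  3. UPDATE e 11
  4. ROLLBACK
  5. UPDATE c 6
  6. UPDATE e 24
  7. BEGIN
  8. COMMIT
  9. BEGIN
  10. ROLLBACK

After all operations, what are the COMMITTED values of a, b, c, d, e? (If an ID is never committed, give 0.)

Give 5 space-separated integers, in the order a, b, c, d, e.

Answer: 14 10 6 0 24

Derivation:
Initial committed: {a=14, b=10, c=17, e=7}
Op 1: BEGIN: in_txn=True, pending={}
Op 2: UPDATE a=20 (pending; pending now {a=20})
Op 3: UPDATE e=11 (pending; pending now {a=20, e=11})
Op 4: ROLLBACK: discarded pending ['a', 'e']; in_txn=False
Op 5: UPDATE c=6 (auto-commit; committed c=6)
Op 6: UPDATE e=24 (auto-commit; committed e=24)
Op 7: BEGIN: in_txn=True, pending={}
Op 8: COMMIT: merged [] into committed; committed now {a=14, b=10, c=6, e=24}
Op 9: BEGIN: in_txn=True, pending={}
Op 10: ROLLBACK: discarded pending []; in_txn=False
Final committed: {a=14, b=10, c=6, e=24}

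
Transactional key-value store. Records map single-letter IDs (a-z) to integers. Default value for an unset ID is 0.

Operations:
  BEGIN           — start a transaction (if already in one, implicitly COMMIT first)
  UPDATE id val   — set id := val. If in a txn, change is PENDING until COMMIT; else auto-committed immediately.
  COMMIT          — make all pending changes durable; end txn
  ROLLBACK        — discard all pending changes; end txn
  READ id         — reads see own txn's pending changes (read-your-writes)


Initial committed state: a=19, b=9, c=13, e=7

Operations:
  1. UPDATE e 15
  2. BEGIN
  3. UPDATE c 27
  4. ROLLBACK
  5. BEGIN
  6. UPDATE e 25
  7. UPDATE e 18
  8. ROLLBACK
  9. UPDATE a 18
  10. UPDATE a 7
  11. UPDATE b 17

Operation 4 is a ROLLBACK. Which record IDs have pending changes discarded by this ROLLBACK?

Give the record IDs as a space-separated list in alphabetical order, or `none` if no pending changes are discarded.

Initial committed: {a=19, b=9, c=13, e=7}
Op 1: UPDATE e=15 (auto-commit; committed e=15)
Op 2: BEGIN: in_txn=True, pending={}
Op 3: UPDATE c=27 (pending; pending now {c=27})
Op 4: ROLLBACK: discarded pending ['c']; in_txn=False
Op 5: BEGIN: in_txn=True, pending={}
Op 6: UPDATE e=25 (pending; pending now {e=25})
Op 7: UPDATE e=18 (pending; pending now {e=18})
Op 8: ROLLBACK: discarded pending ['e']; in_txn=False
Op 9: UPDATE a=18 (auto-commit; committed a=18)
Op 10: UPDATE a=7 (auto-commit; committed a=7)
Op 11: UPDATE b=17 (auto-commit; committed b=17)
ROLLBACK at op 4 discards: ['c']

Answer: c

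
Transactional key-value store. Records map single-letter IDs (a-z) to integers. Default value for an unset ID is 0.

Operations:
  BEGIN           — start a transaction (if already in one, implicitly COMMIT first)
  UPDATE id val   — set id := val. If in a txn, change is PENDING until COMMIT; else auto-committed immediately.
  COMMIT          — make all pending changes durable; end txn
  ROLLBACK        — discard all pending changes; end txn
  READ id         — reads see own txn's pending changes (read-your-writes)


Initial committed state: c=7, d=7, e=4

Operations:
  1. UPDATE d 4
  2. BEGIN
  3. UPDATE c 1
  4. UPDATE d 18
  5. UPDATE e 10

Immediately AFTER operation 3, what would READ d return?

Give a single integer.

Answer: 4

Derivation:
Initial committed: {c=7, d=7, e=4}
Op 1: UPDATE d=4 (auto-commit; committed d=4)
Op 2: BEGIN: in_txn=True, pending={}
Op 3: UPDATE c=1 (pending; pending now {c=1})
After op 3: visible(d) = 4 (pending={c=1}, committed={c=7, d=4, e=4})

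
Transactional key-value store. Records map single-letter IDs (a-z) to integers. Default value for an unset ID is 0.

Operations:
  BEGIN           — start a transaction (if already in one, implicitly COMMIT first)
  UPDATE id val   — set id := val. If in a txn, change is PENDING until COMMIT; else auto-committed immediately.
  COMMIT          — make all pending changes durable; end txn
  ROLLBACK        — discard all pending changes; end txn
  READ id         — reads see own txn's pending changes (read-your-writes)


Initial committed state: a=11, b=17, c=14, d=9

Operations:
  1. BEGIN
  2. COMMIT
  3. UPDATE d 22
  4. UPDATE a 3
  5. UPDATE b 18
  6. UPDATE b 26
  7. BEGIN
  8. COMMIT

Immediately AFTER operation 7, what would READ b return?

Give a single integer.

Answer: 26

Derivation:
Initial committed: {a=11, b=17, c=14, d=9}
Op 1: BEGIN: in_txn=True, pending={}
Op 2: COMMIT: merged [] into committed; committed now {a=11, b=17, c=14, d=9}
Op 3: UPDATE d=22 (auto-commit; committed d=22)
Op 4: UPDATE a=3 (auto-commit; committed a=3)
Op 5: UPDATE b=18 (auto-commit; committed b=18)
Op 6: UPDATE b=26 (auto-commit; committed b=26)
Op 7: BEGIN: in_txn=True, pending={}
After op 7: visible(b) = 26 (pending={}, committed={a=3, b=26, c=14, d=22})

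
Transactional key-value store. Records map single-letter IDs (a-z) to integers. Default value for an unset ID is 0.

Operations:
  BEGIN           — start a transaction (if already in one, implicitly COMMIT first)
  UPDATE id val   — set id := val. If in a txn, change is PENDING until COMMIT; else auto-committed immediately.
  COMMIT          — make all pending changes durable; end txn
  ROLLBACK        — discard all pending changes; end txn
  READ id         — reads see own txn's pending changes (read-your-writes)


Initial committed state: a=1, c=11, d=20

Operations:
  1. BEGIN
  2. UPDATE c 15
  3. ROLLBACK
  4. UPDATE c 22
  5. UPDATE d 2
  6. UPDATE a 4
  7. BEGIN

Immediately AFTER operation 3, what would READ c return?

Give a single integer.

Answer: 11

Derivation:
Initial committed: {a=1, c=11, d=20}
Op 1: BEGIN: in_txn=True, pending={}
Op 2: UPDATE c=15 (pending; pending now {c=15})
Op 3: ROLLBACK: discarded pending ['c']; in_txn=False
After op 3: visible(c) = 11 (pending={}, committed={a=1, c=11, d=20})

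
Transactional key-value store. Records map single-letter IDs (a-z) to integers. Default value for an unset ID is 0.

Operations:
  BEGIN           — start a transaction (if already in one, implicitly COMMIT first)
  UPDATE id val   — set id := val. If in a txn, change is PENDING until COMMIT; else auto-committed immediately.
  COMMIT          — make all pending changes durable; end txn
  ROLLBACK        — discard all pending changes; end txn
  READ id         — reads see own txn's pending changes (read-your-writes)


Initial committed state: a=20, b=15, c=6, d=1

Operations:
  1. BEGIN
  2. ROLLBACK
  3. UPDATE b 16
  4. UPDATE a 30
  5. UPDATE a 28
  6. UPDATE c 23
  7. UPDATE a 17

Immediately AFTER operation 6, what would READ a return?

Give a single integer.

Initial committed: {a=20, b=15, c=6, d=1}
Op 1: BEGIN: in_txn=True, pending={}
Op 2: ROLLBACK: discarded pending []; in_txn=False
Op 3: UPDATE b=16 (auto-commit; committed b=16)
Op 4: UPDATE a=30 (auto-commit; committed a=30)
Op 5: UPDATE a=28 (auto-commit; committed a=28)
Op 6: UPDATE c=23 (auto-commit; committed c=23)
After op 6: visible(a) = 28 (pending={}, committed={a=28, b=16, c=23, d=1})

Answer: 28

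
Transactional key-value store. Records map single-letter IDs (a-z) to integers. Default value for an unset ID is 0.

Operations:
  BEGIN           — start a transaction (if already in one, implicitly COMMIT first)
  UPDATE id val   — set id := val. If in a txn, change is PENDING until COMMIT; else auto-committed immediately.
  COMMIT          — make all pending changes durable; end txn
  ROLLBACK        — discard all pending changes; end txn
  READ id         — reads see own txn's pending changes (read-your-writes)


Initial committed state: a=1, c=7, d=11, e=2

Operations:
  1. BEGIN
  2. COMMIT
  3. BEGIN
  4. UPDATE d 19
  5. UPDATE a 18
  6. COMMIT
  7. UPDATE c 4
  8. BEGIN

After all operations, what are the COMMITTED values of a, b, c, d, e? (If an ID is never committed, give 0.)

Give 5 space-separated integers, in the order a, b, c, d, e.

Initial committed: {a=1, c=7, d=11, e=2}
Op 1: BEGIN: in_txn=True, pending={}
Op 2: COMMIT: merged [] into committed; committed now {a=1, c=7, d=11, e=2}
Op 3: BEGIN: in_txn=True, pending={}
Op 4: UPDATE d=19 (pending; pending now {d=19})
Op 5: UPDATE a=18 (pending; pending now {a=18, d=19})
Op 6: COMMIT: merged ['a', 'd'] into committed; committed now {a=18, c=7, d=19, e=2}
Op 7: UPDATE c=4 (auto-commit; committed c=4)
Op 8: BEGIN: in_txn=True, pending={}
Final committed: {a=18, c=4, d=19, e=2}

Answer: 18 0 4 19 2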